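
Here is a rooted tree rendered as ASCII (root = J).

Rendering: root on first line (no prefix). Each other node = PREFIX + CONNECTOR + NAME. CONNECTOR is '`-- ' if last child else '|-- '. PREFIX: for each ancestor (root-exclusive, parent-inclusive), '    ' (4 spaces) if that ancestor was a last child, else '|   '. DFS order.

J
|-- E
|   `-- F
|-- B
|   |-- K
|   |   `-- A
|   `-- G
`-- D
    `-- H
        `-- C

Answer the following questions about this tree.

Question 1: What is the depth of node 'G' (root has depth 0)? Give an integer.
Path from root to G: J -> B -> G
Depth = number of edges = 2

Answer: 2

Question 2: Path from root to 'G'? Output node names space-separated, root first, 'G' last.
Walk down from root: J -> B -> G

Answer: J B G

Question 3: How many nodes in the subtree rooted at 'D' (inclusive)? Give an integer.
Subtree rooted at D contains: C, D, H
Count = 3

Answer: 3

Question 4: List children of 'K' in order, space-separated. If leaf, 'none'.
Node K's children (from adjacency): A

Answer: A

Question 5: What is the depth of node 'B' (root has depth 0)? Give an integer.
Answer: 1

Derivation:
Path from root to B: J -> B
Depth = number of edges = 1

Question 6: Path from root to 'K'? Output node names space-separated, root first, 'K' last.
Walk down from root: J -> B -> K

Answer: J B K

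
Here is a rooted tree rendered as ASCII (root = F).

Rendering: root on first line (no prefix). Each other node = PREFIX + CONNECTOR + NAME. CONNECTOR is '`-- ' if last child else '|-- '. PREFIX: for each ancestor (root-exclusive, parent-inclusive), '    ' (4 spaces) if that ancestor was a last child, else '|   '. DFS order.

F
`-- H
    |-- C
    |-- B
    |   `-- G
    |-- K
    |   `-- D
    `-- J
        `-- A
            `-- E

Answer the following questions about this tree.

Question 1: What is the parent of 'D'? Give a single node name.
Answer: K

Derivation:
Scan adjacency: D appears as child of K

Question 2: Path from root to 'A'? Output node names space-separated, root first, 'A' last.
Answer: F H J A

Derivation:
Walk down from root: F -> H -> J -> A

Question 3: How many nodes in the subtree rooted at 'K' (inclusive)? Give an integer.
Answer: 2

Derivation:
Subtree rooted at K contains: D, K
Count = 2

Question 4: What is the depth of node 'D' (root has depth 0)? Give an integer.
Answer: 3

Derivation:
Path from root to D: F -> H -> K -> D
Depth = number of edges = 3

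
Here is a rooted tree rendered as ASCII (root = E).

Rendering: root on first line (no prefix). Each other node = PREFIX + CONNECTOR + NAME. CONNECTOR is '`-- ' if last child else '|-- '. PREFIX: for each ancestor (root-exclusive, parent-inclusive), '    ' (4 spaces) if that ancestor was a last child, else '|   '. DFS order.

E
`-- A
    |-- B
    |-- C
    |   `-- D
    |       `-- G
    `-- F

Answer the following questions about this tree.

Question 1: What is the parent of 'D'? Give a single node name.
Answer: C

Derivation:
Scan adjacency: D appears as child of C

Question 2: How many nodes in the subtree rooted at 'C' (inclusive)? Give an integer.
Subtree rooted at C contains: C, D, G
Count = 3

Answer: 3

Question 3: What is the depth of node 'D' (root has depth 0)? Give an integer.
Path from root to D: E -> A -> C -> D
Depth = number of edges = 3

Answer: 3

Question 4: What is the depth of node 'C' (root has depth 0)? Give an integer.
Path from root to C: E -> A -> C
Depth = number of edges = 2

Answer: 2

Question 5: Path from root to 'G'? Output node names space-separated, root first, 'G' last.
Walk down from root: E -> A -> C -> D -> G

Answer: E A C D G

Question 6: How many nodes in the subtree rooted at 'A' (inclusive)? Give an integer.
Answer: 6

Derivation:
Subtree rooted at A contains: A, B, C, D, F, G
Count = 6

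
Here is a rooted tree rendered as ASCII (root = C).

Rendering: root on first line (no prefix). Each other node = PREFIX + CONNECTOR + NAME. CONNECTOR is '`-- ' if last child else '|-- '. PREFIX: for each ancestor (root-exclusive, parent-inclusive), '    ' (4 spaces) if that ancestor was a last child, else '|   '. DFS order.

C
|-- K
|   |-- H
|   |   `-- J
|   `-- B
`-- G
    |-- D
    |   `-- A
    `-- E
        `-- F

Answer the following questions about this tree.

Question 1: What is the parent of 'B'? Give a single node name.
Answer: K

Derivation:
Scan adjacency: B appears as child of K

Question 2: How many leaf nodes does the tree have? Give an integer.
Answer: 4

Derivation:
Leaves (nodes with no children): A, B, F, J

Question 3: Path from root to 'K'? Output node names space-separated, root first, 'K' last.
Answer: C K

Derivation:
Walk down from root: C -> K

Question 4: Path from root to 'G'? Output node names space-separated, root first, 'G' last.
Walk down from root: C -> G

Answer: C G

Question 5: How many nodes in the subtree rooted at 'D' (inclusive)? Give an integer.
Answer: 2

Derivation:
Subtree rooted at D contains: A, D
Count = 2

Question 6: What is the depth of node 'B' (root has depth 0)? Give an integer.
Answer: 2

Derivation:
Path from root to B: C -> K -> B
Depth = number of edges = 2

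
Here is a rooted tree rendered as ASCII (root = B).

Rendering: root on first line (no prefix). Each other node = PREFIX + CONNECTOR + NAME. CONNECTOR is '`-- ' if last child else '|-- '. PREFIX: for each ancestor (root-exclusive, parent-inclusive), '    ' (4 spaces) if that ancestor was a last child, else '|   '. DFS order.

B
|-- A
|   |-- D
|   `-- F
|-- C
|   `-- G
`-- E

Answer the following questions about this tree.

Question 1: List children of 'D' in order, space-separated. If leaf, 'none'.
Answer: none

Derivation:
Node D's children (from adjacency): (leaf)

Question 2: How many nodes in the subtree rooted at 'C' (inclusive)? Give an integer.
Answer: 2

Derivation:
Subtree rooted at C contains: C, G
Count = 2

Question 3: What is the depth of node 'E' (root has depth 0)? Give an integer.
Answer: 1

Derivation:
Path from root to E: B -> E
Depth = number of edges = 1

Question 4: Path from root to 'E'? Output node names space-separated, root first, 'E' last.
Answer: B E

Derivation:
Walk down from root: B -> E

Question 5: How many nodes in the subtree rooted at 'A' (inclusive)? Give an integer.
Subtree rooted at A contains: A, D, F
Count = 3

Answer: 3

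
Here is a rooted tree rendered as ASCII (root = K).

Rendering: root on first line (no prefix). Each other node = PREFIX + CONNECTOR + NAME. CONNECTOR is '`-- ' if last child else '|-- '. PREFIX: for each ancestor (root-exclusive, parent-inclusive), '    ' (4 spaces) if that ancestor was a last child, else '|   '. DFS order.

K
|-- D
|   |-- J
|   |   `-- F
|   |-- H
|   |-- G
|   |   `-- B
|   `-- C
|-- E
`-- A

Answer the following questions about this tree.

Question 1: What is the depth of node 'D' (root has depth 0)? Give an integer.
Path from root to D: K -> D
Depth = number of edges = 1

Answer: 1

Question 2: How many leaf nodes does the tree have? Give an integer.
Answer: 6

Derivation:
Leaves (nodes with no children): A, B, C, E, F, H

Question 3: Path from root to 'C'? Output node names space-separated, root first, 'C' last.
Answer: K D C

Derivation:
Walk down from root: K -> D -> C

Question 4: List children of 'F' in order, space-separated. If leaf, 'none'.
Answer: none

Derivation:
Node F's children (from adjacency): (leaf)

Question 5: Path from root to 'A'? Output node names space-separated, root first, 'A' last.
Walk down from root: K -> A

Answer: K A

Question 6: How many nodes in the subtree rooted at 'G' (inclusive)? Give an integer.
Answer: 2

Derivation:
Subtree rooted at G contains: B, G
Count = 2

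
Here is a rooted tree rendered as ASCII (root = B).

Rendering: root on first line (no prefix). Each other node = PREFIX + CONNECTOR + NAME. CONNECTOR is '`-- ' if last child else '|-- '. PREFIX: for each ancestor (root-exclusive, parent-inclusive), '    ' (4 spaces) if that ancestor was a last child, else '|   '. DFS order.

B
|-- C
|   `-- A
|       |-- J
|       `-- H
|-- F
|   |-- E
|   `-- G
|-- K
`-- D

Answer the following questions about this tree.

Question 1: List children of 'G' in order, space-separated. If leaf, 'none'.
Answer: none

Derivation:
Node G's children (from adjacency): (leaf)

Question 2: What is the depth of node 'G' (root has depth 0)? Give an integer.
Path from root to G: B -> F -> G
Depth = number of edges = 2

Answer: 2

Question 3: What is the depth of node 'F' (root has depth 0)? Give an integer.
Answer: 1

Derivation:
Path from root to F: B -> F
Depth = number of edges = 1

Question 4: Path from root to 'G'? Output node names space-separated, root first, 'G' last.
Walk down from root: B -> F -> G

Answer: B F G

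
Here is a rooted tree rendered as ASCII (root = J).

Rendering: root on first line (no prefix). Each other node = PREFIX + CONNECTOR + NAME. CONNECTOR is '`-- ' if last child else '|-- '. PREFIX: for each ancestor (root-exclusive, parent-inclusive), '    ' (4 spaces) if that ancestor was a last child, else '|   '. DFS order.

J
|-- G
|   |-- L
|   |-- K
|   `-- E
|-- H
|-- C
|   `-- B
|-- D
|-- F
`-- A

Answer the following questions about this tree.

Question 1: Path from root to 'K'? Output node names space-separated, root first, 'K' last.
Answer: J G K

Derivation:
Walk down from root: J -> G -> K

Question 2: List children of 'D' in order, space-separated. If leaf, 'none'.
Answer: none

Derivation:
Node D's children (from adjacency): (leaf)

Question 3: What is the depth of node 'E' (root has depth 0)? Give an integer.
Answer: 2

Derivation:
Path from root to E: J -> G -> E
Depth = number of edges = 2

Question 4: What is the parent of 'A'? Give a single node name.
Scan adjacency: A appears as child of J

Answer: J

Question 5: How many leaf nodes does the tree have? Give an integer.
Leaves (nodes with no children): A, B, D, E, F, H, K, L

Answer: 8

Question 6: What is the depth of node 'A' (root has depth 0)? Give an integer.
Path from root to A: J -> A
Depth = number of edges = 1

Answer: 1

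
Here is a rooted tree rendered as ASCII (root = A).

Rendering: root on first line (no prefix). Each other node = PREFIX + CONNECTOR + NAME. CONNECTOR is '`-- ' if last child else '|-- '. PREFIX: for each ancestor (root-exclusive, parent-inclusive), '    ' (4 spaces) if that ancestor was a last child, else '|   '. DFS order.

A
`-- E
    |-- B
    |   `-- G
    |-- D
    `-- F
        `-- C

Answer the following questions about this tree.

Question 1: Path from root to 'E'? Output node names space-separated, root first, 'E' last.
Answer: A E

Derivation:
Walk down from root: A -> E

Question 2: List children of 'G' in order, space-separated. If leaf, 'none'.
Answer: none

Derivation:
Node G's children (from adjacency): (leaf)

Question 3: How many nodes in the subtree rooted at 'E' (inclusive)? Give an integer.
Answer: 6

Derivation:
Subtree rooted at E contains: B, C, D, E, F, G
Count = 6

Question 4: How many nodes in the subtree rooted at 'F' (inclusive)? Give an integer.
Subtree rooted at F contains: C, F
Count = 2

Answer: 2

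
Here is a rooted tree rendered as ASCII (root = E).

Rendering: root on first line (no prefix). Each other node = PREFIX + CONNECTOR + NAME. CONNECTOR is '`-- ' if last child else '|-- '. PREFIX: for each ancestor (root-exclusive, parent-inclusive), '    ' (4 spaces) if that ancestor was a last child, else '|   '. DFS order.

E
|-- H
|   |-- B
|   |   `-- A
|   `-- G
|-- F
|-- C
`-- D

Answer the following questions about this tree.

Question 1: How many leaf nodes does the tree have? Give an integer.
Answer: 5

Derivation:
Leaves (nodes with no children): A, C, D, F, G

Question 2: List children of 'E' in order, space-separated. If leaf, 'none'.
Node E's children (from adjacency): H, F, C, D

Answer: H F C D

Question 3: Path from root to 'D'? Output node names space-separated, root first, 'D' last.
Answer: E D

Derivation:
Walk down from root: E -> D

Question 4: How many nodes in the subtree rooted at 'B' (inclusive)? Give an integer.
Subtree rooted at B contains: A, B
Count = 2

Answer: 2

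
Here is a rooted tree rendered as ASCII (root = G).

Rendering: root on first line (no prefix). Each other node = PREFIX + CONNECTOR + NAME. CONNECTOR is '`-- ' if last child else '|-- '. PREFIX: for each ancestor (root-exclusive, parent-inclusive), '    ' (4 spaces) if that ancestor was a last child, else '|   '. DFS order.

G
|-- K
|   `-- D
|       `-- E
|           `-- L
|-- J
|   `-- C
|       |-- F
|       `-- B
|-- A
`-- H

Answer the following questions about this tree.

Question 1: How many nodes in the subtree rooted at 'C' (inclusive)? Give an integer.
Subtree rooted at C contains: B, C, F
Count = 3

Answer: 3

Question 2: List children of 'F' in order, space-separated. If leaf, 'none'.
Answer: none

Derivation:
Node F's children (from adjacency): (leaf)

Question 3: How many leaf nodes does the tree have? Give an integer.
Leaves (nodes with no children): A, B, F, H, L

Answer: 5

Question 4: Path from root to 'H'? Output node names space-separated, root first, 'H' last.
Walk down from root: G -> H

Answer: G H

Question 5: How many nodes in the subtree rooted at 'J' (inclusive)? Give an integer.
Subtree rooted at J contains: B, C, F, J
Count = 4

Answer: 4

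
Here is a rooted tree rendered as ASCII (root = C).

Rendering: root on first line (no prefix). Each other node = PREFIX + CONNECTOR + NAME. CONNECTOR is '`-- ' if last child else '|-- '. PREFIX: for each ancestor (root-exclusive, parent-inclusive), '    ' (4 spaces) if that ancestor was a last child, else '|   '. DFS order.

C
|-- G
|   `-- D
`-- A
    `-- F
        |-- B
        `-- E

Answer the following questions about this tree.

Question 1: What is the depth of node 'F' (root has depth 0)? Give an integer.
Answer: 2

Derivation:
Path from root to F: C -> A -> F
Depth = number of edges = 2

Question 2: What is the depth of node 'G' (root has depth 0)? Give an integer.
Answer: 1

Derivation:
Path from root to G: C -> G
Depth = number of edges = 1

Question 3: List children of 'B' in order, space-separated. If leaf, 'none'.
Node B's children (from adjacency): (leaf)

Answer: none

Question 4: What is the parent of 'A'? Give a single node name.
Scan adjacency: A appears as child of C

Answer: C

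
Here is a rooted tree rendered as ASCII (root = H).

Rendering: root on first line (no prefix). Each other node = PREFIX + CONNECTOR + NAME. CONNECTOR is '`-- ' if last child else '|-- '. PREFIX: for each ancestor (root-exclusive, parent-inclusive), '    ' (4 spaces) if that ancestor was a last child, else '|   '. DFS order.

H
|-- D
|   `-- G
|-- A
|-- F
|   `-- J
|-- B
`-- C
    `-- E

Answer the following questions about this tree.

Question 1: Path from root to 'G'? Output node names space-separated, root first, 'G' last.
Walk down from root: H -> D -> G

Answer: H D G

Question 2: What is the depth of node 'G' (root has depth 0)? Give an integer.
Path from root to G: H -> D -> G
Depth = number of edges = 2

Answer: 2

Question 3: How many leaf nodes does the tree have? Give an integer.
Leaves (nodes with no children): A, B, E, G, J

Answer: 5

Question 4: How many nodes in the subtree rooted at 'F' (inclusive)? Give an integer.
Answer: 2

Derivation:
Subtree rooted at F contains: F, J
Count = 2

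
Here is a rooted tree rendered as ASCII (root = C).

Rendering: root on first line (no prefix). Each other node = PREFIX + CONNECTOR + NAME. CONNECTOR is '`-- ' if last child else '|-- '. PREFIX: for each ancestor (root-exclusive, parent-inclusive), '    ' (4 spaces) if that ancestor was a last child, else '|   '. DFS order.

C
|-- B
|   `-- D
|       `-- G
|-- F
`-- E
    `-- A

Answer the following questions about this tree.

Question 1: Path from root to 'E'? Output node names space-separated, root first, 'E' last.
Walk down from root: C -> E

Answer: C E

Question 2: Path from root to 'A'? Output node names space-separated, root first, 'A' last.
Answer: C E A

Derivation:
Walk down from root: C -> E -> A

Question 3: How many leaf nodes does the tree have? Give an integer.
Answer: 3

Derivation:
Leaves (nodes with no children): A, F, G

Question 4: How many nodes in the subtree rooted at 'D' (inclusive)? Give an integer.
Subtree rooted at D contains: D, G
Count = 2

Answer: 2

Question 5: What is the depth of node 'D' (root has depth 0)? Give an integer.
Path from root to D: C -> B -> D
Depth = number of edges = 2

Answer: 2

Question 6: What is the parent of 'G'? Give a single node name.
Answer: D

Derivation:
Scan adjacency: G appears as child of D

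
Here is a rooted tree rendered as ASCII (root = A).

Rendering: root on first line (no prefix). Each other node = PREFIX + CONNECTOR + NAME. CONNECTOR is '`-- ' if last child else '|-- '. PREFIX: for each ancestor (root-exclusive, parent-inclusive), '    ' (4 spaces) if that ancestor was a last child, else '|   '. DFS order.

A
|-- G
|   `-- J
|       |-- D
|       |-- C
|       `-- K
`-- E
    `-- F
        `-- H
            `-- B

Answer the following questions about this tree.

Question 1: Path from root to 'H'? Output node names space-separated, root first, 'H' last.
Answer: A E F H

Derivation:
Walk down from root: A -> E -> F -> H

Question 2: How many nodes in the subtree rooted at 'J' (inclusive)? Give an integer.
Answer: 4

Derivation:
Subtree rooted at J contains: C, D, J, K
Count = 4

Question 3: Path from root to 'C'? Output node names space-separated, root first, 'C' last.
Walk down from root: A -> G -> J -> C

Answer: A G J C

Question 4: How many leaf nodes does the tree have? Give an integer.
Leaves (nodes with no children): B, C, D, K

Answer: 4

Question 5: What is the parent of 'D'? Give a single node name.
Answer: J

Derivation:
Scan adjacency: D appears as child of J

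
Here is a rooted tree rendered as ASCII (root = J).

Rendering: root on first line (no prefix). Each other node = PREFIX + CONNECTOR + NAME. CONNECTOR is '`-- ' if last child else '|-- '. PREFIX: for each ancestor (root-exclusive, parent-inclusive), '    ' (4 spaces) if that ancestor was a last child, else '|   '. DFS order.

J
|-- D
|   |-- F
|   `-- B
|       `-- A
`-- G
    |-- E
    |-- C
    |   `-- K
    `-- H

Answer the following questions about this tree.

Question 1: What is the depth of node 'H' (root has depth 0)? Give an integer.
Path from root to H: J -> G -> H
Depth = number of edges = 2

Answer: 2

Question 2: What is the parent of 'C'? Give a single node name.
Scan adjacency: C appears as child of G

Answer: G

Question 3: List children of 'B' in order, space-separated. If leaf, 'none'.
Node B's children (from adjacency): A

Answer: A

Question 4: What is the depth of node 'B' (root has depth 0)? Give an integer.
Answer: 2

Derivation:
Path from root to B: J -> D -> B
Depth = number of edges = 2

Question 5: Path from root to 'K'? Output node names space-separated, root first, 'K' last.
Answer: J G C K

Derivation:
Walk down from root: J -> G -> C -> K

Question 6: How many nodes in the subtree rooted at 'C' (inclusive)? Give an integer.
Subtree rooted at C contains: C, K
Count = 2

Answer: 2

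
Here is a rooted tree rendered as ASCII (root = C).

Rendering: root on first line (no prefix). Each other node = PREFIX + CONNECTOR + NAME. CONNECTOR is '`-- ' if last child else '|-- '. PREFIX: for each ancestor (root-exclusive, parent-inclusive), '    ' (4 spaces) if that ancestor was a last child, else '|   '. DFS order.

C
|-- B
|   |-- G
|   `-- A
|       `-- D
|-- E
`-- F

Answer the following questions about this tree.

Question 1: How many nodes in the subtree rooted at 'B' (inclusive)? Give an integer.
Answer: 4

Derivation:
Subtree rooted at B contains: A, B, D, G
Count = 4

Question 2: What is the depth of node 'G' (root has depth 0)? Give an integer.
Answer: 2

Derivation:
Path from root to G: C -> B -> G
Depth = number of edges = 2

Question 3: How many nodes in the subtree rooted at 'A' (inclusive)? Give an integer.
Subtree rooted at A contains: A, D
Count = 2

Answer: 2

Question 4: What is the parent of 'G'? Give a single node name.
Scan adjacency: G appears as child of B

Answer: B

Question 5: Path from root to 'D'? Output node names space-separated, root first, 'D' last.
Walk down from root: C -> B -> A -> D

Answer: C B A D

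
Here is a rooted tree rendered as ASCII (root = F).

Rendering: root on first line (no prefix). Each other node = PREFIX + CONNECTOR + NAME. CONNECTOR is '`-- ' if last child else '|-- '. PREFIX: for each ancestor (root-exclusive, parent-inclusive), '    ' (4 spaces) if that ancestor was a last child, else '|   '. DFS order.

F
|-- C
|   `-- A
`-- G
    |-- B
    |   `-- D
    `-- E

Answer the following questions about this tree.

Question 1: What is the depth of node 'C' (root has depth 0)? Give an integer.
Path from root to C: F -> C
Depth = number of edges = 1

Answer: 1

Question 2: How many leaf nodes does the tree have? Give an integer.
Answer: 3

Derivation:
Leaves (nodes with no children): A, D, E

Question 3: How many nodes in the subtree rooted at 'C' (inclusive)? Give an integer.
Subtree rooted at C contains: A, C
Count = 2

Answer: 2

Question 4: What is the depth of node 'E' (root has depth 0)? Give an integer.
Path from root to E: F -> G -> E
Depth = number of edges = 2

Answer: 2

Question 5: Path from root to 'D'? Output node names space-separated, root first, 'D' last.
Answer: F G B D

Derivation:
Walk down from root: F -> G -> B -> D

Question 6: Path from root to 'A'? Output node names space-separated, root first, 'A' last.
Walk down from root: F -> C -> A

Answer: F C A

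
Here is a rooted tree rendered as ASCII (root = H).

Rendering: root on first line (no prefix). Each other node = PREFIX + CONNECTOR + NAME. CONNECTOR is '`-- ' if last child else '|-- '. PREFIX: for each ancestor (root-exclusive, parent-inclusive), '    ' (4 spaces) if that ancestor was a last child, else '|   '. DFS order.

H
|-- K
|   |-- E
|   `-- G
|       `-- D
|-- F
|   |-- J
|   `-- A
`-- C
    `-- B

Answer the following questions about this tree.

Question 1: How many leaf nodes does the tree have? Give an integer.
Answer: 5

Derivation:
Leaves (nodes with no children): A, B, D, E, J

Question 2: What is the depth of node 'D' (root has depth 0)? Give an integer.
Path from root to D: H -> K -> G -> D
Depth = number of edges = 3

Answer: 3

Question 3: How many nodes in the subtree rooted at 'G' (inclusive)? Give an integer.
Answer: 2

Derivation:
Subtree rooted at G contains: D, G
Count = 2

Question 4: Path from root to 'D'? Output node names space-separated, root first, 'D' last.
Answer: H K G D

Derivation:
Walk down from root: H -> K -> G -> D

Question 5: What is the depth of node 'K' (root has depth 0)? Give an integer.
Answer: 1

Derivation:
Path from root to K: H -> K
Depth = number of edges = 1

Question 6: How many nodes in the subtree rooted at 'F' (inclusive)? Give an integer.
Answer: 3

Derivation:
Subtree rooted at F contains: A, F, J
Count = 3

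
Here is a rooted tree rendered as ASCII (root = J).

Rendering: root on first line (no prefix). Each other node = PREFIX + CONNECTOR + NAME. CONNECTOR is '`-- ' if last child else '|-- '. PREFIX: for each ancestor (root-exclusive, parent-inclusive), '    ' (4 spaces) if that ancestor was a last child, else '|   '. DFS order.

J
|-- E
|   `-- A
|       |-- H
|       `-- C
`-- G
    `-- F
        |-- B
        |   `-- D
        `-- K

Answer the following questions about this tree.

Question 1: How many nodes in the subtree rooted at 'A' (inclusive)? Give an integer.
Subtree rooted at A contains: A, C, H
Count = 3

Answer: 3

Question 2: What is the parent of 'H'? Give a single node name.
Answer: A

Derivation:
Scan adjacency: H appears as child of A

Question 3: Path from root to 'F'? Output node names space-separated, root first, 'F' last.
Walk down from root: J -> G -> F

Answer: J G F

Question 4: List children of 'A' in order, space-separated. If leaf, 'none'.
Node A's children (from adjacency): H, C

Answer: H C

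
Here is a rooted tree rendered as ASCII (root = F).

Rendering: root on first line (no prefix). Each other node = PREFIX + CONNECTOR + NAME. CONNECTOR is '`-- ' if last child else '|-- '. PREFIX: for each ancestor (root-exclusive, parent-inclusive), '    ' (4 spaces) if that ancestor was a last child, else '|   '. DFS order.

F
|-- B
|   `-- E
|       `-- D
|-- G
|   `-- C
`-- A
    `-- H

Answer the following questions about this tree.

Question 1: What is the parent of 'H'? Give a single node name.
Scan adjacency: H appears as child of A

Answer: A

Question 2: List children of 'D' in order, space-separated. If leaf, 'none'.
Node D's children (from adjacency): (leaf)

Answer: none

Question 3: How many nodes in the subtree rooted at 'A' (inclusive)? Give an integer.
Answer: 2

Derivation:
Subtree rooted at A contains: A, H
Count = 2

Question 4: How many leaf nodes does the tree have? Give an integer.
Answer: 3

Derivation:
Leaves (nodes with no children): C, D, H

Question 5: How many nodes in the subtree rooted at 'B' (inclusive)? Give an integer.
Answer: 3

Derivation:
Subtree rooted at B contains: B, D, E
Count = 3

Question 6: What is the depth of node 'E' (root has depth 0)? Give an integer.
Path from root to E: F -> B -> E
Depth = number of edges = 2

Answer: 2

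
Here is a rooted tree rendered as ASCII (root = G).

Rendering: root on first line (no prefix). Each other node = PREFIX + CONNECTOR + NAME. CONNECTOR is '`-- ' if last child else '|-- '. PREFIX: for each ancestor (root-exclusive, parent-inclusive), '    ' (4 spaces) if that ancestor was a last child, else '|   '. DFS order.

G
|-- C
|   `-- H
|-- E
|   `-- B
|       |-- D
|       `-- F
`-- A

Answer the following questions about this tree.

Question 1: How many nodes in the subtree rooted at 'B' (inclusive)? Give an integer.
Subtree rooted at B contains: B, D, F
Count = 3

Answer: 3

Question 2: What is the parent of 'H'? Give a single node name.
Scan adjacency: H appears as child of C

Answer: C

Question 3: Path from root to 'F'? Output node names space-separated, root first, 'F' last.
Walk down from root: G -> E -> B -> F

Answer: G E B F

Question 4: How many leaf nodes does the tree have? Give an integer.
Answer: 4

Derivation:
Leaves (nodes with no children): A, D, F, H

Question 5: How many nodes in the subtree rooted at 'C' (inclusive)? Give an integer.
Subtree rooted at C contains: C, H
Count = 2

Answer: 2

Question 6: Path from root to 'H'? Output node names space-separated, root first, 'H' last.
Walk down from root: G -> C -> H

Answer: G C H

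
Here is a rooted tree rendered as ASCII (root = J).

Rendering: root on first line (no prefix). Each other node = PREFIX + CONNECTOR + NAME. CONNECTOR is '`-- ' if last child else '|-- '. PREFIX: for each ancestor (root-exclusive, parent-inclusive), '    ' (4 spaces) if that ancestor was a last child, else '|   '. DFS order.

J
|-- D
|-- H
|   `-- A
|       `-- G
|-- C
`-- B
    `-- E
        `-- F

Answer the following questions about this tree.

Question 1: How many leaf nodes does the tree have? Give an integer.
Answer: 4

Derivation:
Leaves (nodes with no children): C, D, F, G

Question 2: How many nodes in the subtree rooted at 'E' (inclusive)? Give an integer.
Answer: 2

Derivation:
Subtree rooted at E contains: E, F
Count = 2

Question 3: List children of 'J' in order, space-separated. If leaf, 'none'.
Answer: D H C B

Derivation:
Node J's children (from adjacency): D, H, C, B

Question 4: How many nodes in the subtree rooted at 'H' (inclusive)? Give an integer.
Answer: 3

Derivation:
Subtree rooted at H contains: A, G, H
Count = 3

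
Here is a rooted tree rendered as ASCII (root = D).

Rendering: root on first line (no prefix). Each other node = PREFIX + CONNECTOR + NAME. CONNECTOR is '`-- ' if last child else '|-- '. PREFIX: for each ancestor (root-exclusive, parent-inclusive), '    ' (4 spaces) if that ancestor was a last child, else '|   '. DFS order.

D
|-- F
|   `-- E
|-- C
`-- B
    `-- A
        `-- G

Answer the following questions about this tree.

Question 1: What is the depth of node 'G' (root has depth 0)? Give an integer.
Answer: 3

Derivation:
Path from root to G: D -> B -> A -> G
Depth = number of edges = 3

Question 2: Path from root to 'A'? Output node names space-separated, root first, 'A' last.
Walk down from root: D -> B -> A

Answer: D B A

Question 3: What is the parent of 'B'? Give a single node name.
Answer: D

Derivation:
Scan adjacency: B appears as child of D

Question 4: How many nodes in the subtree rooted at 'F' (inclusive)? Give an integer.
Subtree rooted at F contains: E, F
Count = 2

Answer: 2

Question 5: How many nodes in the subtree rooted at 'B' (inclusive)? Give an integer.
Answer: 3

Derivation:
Subtree rooted at B contains: A, B, G
Count = 3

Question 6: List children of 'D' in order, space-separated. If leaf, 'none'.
Answer: F C B

Derivation:
Node D's children (from adjacency): F, C, B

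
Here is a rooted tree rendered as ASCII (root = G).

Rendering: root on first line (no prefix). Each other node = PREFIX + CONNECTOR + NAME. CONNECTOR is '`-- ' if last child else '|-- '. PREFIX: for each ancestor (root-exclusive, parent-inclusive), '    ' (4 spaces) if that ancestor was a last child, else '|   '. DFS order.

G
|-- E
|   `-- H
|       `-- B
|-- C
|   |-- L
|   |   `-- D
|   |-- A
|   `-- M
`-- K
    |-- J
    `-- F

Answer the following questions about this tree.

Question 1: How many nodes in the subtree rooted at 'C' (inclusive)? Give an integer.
Subtree rooted at C contains: A, C, D, L, M
Count = 5

Answer: 5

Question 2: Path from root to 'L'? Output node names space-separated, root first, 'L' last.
Answer: G C L

Derivation:
Walk down from root: G -> C -> L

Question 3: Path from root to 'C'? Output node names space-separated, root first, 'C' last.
Walk down from root: G -> C

Answer: G C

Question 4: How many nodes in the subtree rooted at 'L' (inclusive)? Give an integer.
Subtree rooted at L contains: D, L
Count = 2

Answer: 2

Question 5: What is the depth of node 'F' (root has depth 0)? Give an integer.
Answer: 2

Derivation:
Path from root to F: G -> K -> F
Depth = number of edges = 2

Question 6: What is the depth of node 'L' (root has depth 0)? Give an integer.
Answer: 2

Derivation:
Path from root to L: G -> C -> L
Depth = number of edges = 2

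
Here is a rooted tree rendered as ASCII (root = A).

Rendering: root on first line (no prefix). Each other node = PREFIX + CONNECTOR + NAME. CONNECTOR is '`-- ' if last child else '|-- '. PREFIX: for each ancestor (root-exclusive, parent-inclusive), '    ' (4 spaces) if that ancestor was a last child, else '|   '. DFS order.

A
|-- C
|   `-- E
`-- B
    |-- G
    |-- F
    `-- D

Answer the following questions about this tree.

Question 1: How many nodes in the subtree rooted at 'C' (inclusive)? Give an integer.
Answer: 2

Derivation:
Subtree rooted at C contains: C, E
Count = 2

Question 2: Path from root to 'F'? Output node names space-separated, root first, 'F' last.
Answer: A B F

Derivation:
Walk down from root: A -> B -> F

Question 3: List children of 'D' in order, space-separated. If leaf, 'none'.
Node D's children (from adjacency): (leaf)

Answer: none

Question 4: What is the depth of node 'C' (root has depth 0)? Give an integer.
Answer: 1

Derivation:
Path from root to C: A -> C
Depth = number of edges = 1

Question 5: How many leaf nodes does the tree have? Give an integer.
Leaves (nodes with no children): D, E, F, G

Answer: 4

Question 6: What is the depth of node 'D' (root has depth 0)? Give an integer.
Path from root to D: A -> B -> D
Depth = number of edges = 2

Answer: 2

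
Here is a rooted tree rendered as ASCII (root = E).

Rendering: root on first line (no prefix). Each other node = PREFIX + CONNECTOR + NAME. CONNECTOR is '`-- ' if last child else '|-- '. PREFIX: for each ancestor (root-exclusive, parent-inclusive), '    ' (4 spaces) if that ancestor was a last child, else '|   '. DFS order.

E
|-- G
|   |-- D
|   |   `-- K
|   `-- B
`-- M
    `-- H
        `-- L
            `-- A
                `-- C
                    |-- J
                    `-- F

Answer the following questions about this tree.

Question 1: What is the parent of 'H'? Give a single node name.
Answer: M

Derivation:
Scan adjacency: H appears as child of M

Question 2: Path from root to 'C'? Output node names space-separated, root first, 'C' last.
Answer: E M H L A C

Derivation:
Walk down from root: E -> M -> H -> L -> A -> C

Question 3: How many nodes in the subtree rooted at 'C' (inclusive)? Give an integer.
Subtree rooted at C contains: C, F, J
Count = 3

Answer: 3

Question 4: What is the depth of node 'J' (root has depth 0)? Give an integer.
Path from root to J: E -> M -> H -> L -> A -> C -> J
Depth = number of edges = 6

Answer: 6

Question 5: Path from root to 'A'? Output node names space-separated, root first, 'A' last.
Walk down from root: E -> M -> H -> L -> A

Answer: E M H L A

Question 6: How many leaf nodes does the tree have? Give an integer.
Leaves (nodes with no children): B, F, J, K

Answer: 4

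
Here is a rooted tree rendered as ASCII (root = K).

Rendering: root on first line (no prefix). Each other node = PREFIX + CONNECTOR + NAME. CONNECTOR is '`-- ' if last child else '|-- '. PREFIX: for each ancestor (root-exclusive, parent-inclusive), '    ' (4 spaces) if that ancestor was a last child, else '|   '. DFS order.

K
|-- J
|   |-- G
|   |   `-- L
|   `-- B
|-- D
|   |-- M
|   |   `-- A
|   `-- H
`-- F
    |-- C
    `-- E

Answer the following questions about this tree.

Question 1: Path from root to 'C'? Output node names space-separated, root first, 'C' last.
Walk down from root: K -> F -> C

Answer: K F C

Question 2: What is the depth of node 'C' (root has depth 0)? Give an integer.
Answer: 2

Derivation:
Path from root to C: K -> F -> C
Depth = number of edges = 2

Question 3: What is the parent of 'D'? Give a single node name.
Scan adjacency: D appears as child of K

Answer: K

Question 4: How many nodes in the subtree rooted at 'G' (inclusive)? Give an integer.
Subtree rooted at G contains: G, L
Count = 2

Answer: 2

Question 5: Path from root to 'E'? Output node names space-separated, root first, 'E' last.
Answer: K F E

Derivation:
Walk down from root: K -> F -> E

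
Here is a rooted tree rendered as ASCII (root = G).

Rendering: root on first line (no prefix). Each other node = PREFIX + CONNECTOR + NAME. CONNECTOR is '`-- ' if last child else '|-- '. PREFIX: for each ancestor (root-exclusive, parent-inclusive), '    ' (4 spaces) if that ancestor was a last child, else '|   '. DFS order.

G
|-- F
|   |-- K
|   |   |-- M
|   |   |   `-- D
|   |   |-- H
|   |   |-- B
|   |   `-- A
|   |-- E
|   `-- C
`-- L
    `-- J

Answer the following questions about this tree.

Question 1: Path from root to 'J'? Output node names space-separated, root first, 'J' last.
Walk down from root: G -> L -> J

Answer: G L J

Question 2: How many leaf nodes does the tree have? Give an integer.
Leaves (nodes with no children): A, B, C, D, E, H, J

Answer: 7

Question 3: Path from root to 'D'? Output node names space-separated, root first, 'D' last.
Walk down from root: G -> F -> K -> M -> D

Answer: G F K M D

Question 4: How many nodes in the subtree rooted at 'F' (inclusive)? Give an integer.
Answer: 9

Derivation:
Subtree rooted at F contains: A, B, C, D, E, F, H, K, M
Count = 9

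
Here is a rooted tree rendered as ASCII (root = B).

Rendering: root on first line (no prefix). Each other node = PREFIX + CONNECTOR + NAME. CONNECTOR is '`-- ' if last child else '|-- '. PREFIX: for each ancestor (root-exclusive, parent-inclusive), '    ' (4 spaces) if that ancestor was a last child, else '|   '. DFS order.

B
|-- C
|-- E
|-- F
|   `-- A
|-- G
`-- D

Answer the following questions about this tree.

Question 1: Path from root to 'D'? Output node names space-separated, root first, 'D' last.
Answer: B D

Derivation:
Walk down from root: B -> D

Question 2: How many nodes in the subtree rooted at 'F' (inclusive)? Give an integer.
Subtree rooted at F contains: A, F
Count = 2

Answer: 2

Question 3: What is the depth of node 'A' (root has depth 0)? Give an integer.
Answer: 2

Derivation:
Path from root to A: B -> F -> A
Depth = number of edges = 2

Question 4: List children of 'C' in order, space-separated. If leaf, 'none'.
Answer: none

Derivation:
Node C's children (from adjacency): (leaf)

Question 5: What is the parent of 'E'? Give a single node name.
Answer: B

Derivation:
Scan adjacency: E appears as child of B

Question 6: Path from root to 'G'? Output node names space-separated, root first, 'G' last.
Answer: B G

Derivation:
Walk down from root: B -> G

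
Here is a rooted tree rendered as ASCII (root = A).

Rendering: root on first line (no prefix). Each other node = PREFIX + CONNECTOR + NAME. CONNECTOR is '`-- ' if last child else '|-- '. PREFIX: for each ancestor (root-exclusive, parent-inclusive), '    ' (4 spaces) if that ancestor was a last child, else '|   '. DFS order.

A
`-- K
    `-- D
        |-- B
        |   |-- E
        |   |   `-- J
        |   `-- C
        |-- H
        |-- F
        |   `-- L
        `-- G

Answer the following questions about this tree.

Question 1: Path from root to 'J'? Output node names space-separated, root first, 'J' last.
Answer: A K D B E J

Derivation:
Walk down from root: A -> K -> D -> B -> E -> J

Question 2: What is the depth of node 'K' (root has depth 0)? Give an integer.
Answer: 1

Derivation:
Path from root to K: A -> K
Depth = number of edges = 1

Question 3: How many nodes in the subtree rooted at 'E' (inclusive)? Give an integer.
Answer: 2

Derivation:
Subtree rooted at E contains: E, J
Count = 2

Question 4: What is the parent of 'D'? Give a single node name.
Scan adjacency: D appears as child of K

Answer: K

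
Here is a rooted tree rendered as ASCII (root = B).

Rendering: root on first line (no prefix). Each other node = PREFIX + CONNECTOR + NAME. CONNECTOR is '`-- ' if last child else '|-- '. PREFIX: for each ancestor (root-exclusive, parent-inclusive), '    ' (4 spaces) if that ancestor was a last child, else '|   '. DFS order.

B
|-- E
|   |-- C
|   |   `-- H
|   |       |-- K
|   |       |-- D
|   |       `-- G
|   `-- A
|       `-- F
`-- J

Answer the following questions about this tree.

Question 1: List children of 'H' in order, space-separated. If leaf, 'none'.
Answer: K D G

Derivation:
Node H's children (from adjacency): K, D, G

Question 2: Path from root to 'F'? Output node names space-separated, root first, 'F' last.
Walk down from root: B -> E -> A -> F

Answer: B E A F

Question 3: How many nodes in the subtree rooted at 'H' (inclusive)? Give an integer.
Answer: 4

Derivation:
Subtree rooted at H contains: D, G, H, K
Count = 4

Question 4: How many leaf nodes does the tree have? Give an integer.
Leaves (nodes with no children): D, F, G, J, K

Answer: 5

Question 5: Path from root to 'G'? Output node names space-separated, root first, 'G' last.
Walk down from root: B -> E -> C -> H -> G

Answer: B E C H G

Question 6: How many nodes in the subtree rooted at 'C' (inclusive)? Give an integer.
Subtree rooted at C contains: C, D, G, H, K
Count = 5

Answer: 5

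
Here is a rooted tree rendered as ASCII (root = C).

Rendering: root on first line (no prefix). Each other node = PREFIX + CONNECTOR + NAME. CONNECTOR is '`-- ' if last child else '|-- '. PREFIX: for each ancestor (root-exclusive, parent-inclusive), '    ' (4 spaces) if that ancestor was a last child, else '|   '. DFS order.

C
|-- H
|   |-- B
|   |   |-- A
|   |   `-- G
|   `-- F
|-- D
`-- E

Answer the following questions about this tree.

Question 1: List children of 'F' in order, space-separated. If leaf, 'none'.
Node F's children (from adjacency): (leaf)

Answer: none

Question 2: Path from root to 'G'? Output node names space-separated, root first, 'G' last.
Answer: C H B G

Derivation:
Walk down from root: C -> H -> B -> G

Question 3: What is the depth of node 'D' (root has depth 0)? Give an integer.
Path from root to D: C -> D
Depth = number of edges = 1

Answer: 1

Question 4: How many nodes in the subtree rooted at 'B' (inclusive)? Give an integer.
Subtree rooted at B contains: A, B, G
Count = 3

Answer: 3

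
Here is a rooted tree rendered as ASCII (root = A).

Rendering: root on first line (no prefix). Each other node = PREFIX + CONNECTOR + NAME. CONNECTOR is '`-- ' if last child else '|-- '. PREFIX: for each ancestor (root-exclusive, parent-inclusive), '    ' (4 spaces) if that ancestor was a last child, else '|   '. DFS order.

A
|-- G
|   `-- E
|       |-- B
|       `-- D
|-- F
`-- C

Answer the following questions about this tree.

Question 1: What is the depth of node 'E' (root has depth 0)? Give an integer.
Answer: 2

Derivation:
Path from root to E: A -> G -> E
Depth = number of edges = 2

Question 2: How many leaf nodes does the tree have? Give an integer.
Leaves (nodes with no children): B, C, D, F

Answer: 4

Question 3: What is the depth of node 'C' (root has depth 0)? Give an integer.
Path from root to C: A -> C
Depth = number of edges = 1

Answer: 1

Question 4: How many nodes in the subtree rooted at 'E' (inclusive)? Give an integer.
Answer: 3

Derivation:
Subtree rooted at E contains: B, D, E
Count = 3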